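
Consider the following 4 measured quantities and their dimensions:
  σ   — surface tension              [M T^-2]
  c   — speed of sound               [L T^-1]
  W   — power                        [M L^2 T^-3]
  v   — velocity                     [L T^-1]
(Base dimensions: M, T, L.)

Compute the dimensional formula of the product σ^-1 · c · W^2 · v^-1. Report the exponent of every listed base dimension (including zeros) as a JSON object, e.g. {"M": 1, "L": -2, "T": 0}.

Dimensional matrix (M×T×L by σ×c×W×v):
  M: [ 1  0  1  0]
  T: [-2 -1 -3 -1]
  L: [ 0  1  2  1]
  [M]: (-1)·1+(1)·0+(2)·1+(-1)·0 = 1
  [T]: (-1)·-2+(1)·-1+(2)·-3+(-1)·-1 = -4
  [L]: (-1)·0+(1)·1+(2)·2+(-1)·1 = 4
⇒ M T^-4 L^4

{"M": 1, "T": -4, "L": 4}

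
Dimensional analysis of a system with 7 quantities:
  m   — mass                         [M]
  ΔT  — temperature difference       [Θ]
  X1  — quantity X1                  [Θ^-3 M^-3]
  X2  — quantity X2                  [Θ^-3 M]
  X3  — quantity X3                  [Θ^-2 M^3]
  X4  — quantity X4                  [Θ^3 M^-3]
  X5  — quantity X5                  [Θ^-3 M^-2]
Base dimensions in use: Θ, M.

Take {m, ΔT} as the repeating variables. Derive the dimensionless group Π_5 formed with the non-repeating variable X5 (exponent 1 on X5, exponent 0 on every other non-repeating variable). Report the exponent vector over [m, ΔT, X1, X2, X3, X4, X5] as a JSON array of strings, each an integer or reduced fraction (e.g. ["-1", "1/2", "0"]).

["2", "3", "0", "0", "0", "0", "1"]

Exponent matrix [Θ,M] × [m,ΔT,X1,X2,X3,X4,X5]:
  Θ: [ 0  1 -3 -3 -2  3 -3]
  M: [ 1  0 -3  1  3 -3 -2]
Row reduction gives pivot columns m,ΔT; rank = 2
Repeat: m,ΔT; free: X1,X2,X3,X4,X5
RREF:
  r0: [   1    0   -3    1    3   -3   -2]
  r1: [   0    1   -3   -3   -2    3   -3]
Fix exponent of X5 at 1, X1 at 0, X2 at 0, X3 at 0, X4 at 0; solve each RREF row for its pivot's exponent:
  r0: exp(m) + (-2)·1 = 0 ⇒ exp(m) = 2
  r1: exp(ΔT) + (-3)·1 = 0 ⇒ exp(ΔT) = 3
Π_5 = m^2 · ΔT^3 · X5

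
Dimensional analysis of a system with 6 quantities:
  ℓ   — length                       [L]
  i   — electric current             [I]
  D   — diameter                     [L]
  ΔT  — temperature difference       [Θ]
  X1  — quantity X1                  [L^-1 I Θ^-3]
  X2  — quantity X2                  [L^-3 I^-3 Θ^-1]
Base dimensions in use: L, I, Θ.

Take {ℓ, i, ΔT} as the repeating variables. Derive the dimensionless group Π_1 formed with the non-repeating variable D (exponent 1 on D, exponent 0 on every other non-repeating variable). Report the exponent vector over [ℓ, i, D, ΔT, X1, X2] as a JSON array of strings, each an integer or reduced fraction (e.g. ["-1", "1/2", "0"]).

Dimensional matrix (L×I×Θ by ℓ×i×D×ΔT×X1×X2):
  L: [ 1  0  1  0 -1 -3]
  I: [ 0  1  0  0  1 -3]
  Θ: [ 0  0  0  1 -3 -1]
Echelon form has 3 nonzero rows (pivots: ℓ,i,ΔT)
Repeat: ℓ,i,ΔT; free: D,X1,X2
RREF:
  r0: [   1    0    1    0   -1   -3]
  r1: [   0    1    0    0    1   -3]
  r2: [   0    0    0    1   -3   -1]
Fix exponent of D at 1, X1 at 0, X2 at 0; solve each RREF row for its pivot's exponent:
  r0: exp(ℓ) + (1)·1 = 0 ⇒ exp(ℓ) = -1
  r1: exp(i) + (0)·1 = 0 ⇒ exp(i) = 0
  r2: exp(ΔT) + (0)·1 = 0 ⇒ exp(ΔT) = 0
Π_1 = ℓ^-1 · D

["-1", "0", "1", "0", "0", "0"]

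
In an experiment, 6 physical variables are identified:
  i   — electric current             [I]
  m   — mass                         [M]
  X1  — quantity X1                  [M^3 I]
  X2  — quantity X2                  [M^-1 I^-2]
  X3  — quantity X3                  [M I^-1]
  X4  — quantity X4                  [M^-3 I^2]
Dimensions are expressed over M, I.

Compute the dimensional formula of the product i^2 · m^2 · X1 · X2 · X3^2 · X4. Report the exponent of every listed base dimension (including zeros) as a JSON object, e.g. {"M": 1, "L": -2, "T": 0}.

Write exponents as rows M,I / cols i,m,X1,X2,X3,X4:
  M: [ 0  1  3 -1  1 -3]
  I: [ 1  0  1 -2 -1  2]
  [M]: (2)·0+(2)·1+(1)·3+(1)·-1+(2)·1+(1)·-3 = 3
  [I]: (2)·1+(2)·0+(1)·1+(1)·-2+(2)·-1+(1)·2 = 1
⇒ M^3 I

{"M": 3, "I": 1}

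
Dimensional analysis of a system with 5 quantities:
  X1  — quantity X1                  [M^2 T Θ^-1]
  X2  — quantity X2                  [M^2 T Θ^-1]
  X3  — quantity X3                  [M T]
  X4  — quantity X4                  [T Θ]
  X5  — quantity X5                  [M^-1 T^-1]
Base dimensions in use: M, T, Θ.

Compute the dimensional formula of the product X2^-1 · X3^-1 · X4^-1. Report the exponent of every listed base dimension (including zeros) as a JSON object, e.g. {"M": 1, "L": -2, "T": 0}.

Write exponents as rows M,T,Θ / cols X1,X2,X3,X4,X5:
  M: [ 2  2  1  0 -1]
  T: [ 1  1  1  1 -1]
  Θ: [-1 -1  0  1  0]
  [M]: (-1)·2+(-1)·1+(-1)·0 = -3
  [T]: (-1)·1+(-1)·1+(-1)·1 = -3
  [Θ]: (-1)·-1+(-1)·0+(-1)·1 = 0
⇒ M^-3 T^-3

{"M": -3, "T": -3, "Θ": 0}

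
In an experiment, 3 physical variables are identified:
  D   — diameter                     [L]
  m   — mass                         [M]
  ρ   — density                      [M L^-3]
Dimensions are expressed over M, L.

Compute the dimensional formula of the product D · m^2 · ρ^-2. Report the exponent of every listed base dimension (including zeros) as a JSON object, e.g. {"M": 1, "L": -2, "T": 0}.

{"M": 0, "L": 7}

Dimensional matrix (M×L by D×m×ρ):
  M: [ 0  1  1]
  L: [ 1  0 -3]
  [M]: (1)·0+(2)·1+(-2)·1 = 0
  [L]: (1)·1+(2)·0+(-2)·-3 = 7
⇒ L^7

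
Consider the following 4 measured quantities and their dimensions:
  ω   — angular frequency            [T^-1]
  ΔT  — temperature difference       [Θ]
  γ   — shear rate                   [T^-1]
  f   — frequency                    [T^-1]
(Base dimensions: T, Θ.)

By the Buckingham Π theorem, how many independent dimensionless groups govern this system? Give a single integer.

2

Write exponents as rows T,Θ / cols ω,ΔT,γ,f:
  T: [-1  0 -1 -1]
  Θ: [ 0  1  0  0]
RREF → pivots at {ω,ΔT} ⇒ r = 2
Π count = n − r = 4 − 2 = 2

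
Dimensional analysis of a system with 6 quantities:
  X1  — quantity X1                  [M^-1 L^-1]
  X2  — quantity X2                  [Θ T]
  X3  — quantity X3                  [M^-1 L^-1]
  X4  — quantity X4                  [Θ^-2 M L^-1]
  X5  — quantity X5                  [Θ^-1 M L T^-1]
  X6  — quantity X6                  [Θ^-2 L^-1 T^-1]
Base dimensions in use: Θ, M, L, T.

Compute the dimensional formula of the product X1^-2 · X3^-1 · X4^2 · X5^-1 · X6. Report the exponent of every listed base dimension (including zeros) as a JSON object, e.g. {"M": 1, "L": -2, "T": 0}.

{"Θ": -5, "M": 4, "L": -1, "T": 0}

Write exponents as rows Θ,M,L,T / cols X1,X2,X3,X4,X5,X6:
  Θ: [ 0  1  0 -2 -1 -2]
  M: [-1  0 -1  1  1  0]
  L: [-1  0 -1 -1  1 -1]
  T: [ 0  1  0  0 -1 -1]
  [Θ]: (-2)·0+(-1)·0+(2)·-2+(-1)·-1+(1)·-2 = -5
  [M]: (-2)·-1+(-1)·-1+(2)·1+(-1)·1+(1)·0 = 4
  [L]: (-2)·-1+(-1)·-1+(2)·-1+(-1)·1+(1)·-1 = -1
  [T]: (-2)·0+(-1)·0+(2)·0+(-1)·-1+(1)·-1 = 0
⇒ Θ^-5 M^4 L^-1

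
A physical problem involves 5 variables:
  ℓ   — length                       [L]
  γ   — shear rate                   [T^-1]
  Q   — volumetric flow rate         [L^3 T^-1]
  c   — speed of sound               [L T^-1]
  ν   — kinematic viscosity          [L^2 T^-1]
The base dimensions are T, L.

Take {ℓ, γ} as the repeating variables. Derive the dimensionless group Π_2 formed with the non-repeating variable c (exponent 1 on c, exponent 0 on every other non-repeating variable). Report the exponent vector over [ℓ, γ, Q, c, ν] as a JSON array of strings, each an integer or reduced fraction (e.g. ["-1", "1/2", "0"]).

["-1", "-1", "0", "1", "0"]

Exponent matrix [T,L] × [ℓ,γ,Q,c,ν]:
  T: [ 0 -1 -1 -1 -1]
  L: [ 1  0  3  1  2]
RREF → pivots at {ℓ,γ} ⇒ r = 2
Repeat: ℓ,γ; free: Q,c,ν
RREF:
  r0: [   1    0    3    1    2]
  r1: [   0    1    1    1    1]
Fix exponent of c at 1, Q at 0, ν at 0; solve each RREF row for its pivot's exponent:
  r0: exp(ℓ) + (1)·1 = 0 ⇒ exp(ℓ) = -1
  r1: exp(γ) + (1)·1 = 0 ⇒ exp(γ) = -1
Π_2 = ℓ^-1 · γ^-1 · c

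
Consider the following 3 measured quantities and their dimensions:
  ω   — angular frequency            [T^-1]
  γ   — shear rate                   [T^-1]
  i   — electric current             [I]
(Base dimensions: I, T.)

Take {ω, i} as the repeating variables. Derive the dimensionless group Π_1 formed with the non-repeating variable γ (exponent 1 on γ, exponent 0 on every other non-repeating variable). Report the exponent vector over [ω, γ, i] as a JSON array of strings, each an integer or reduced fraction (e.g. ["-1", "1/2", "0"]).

Write exponents as rows I,T / cols ω,γ,i:
  I: [ 0  0  1]
  T: [-1 -1  0]
RREF → pivots at {ω,i} ⇒ r = 2
Pivot set = {ω,i}, free = {γ}
RREF:
  r0: [   1    1    0]
  r1: [   0    0    1]
Fix exponent of γ at 1; solve each RREF row for its pivot's exponent:
  r0: exp(ω) + (1)·1 = 0 ⇒ exp(ω) = -1
  r1: exp(i) + (0)·1 = 0 ⇒ exp(i) = 0
Π_1 = ω^-1 · γ

["-1", "1", "0"]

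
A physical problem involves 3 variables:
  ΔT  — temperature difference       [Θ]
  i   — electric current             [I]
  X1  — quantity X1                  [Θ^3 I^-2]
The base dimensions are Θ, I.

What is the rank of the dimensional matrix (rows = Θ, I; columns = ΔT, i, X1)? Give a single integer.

2

Dimensional matrix (Θ×I by ΔT×i×X1):
  Θ: [ 1  0  3]
  I: [ 0  1 -2]
RREF → pivots at {ΔT,i} ⇒ r = 2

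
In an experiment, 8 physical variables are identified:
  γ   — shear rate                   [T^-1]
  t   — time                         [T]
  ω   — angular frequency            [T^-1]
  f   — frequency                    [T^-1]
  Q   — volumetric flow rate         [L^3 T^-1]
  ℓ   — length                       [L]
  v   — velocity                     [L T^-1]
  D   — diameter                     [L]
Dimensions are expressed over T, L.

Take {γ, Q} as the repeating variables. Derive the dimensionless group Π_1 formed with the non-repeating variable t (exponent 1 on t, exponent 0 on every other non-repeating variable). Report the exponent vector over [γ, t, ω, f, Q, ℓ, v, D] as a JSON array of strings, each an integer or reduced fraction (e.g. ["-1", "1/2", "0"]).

Exponent matrix [T,L] × [γ,t,ω,f,Q,ℓ,v,D]:
  T: [-1  1 -1 -1 -1  0 -1  0]
  L: [ 0  0  0  0  3  1  1  1]
RREF → pivots at {γ,Q} ⇒ r = 2
Pivot set = {γ,Q}, free = {t,ω,f,ℓ,v,D}
RREF:
  r0: [   1   -1    1    1    0 -1/3  2/3 -1/3]
  r1: [   0    0    0    0    1  1/3  1/3  1/3]
Fix exponent of t at 1, ω at 0, f at 0, ℓ at 0, v at 0, D at 0; solve each RREF row for its pivot's exponent:
  r0: exp(γ) + (-1)·1 = 0 ⇒ exp(γ) = 1
  r1: exp(Q) + (0)·1 = 0 ⇒ exp(Q) = 0
Π_1 = γ · t

["1", "1", "0", "0", "0", "0", "0", "0"]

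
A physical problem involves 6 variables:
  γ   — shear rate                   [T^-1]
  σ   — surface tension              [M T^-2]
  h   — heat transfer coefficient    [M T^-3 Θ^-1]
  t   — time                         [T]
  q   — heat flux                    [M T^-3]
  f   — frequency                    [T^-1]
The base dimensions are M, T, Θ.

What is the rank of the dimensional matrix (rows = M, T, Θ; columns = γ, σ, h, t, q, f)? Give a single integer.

3

Dimensional matrix (M×T×Θ by γ×σ×h×t×q×f):
  M: [ 0  1  1  0  1  0]
  T: [-1 -2 -3  1 -3 -1]
  Θ: [ 0  0 -1  0  0  0]
RREF → pivots at {γ,σ,h} ⇒ r = 3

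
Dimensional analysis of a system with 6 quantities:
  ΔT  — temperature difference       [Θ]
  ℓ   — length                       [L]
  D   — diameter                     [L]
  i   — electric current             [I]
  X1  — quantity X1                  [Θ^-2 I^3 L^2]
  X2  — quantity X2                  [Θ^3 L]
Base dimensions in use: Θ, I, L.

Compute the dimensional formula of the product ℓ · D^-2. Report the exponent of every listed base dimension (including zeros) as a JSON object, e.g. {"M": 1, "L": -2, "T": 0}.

{"Θ": 0, "I": 0, "L": -1}

Exponent matrix [Θ,I,L] × [ΔT,ℓ,D,i,X1,X2]:
  Θ: [ 1  0  0  0 -2  3]
  I: [ 0  0  0  1  3  0]
  L: [ 0  1  1  0  2  1]
  [Θ]: (1)·0+(-2)·0 = 0
  [I]: (1)·0+(-2)·0 = 0
  [L]: (1)·1+(-2)·1 = -1
⇒ L^-1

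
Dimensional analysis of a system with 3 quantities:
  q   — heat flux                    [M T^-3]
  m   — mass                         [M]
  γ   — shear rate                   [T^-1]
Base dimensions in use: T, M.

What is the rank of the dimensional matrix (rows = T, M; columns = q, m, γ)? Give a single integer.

2

Write exponents as rows T,M / cols q,m,γ:
  T: [-3  0 -1]
  M: [ 1  1  0]
Echelon form has 2 nonzero rows (pivots: q,m)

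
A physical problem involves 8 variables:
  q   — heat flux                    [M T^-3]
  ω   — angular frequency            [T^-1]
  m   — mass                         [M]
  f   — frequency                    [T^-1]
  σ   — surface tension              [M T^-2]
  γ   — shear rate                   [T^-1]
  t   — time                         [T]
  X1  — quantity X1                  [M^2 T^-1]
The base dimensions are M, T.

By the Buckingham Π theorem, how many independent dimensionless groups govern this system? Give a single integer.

Write exponents as rows M,T / cols q,ω,m,f,σ,γ,t,X1:
  M: [ 1  0  1  0  1  0  0  2]
  T: [-3 -1  0 -1 -2 -1  1 -1]
Echelon form has 2 nonzero rows (pivots: q,ω)
n=8, r=2 ⇒ 6 dimensionless groups

6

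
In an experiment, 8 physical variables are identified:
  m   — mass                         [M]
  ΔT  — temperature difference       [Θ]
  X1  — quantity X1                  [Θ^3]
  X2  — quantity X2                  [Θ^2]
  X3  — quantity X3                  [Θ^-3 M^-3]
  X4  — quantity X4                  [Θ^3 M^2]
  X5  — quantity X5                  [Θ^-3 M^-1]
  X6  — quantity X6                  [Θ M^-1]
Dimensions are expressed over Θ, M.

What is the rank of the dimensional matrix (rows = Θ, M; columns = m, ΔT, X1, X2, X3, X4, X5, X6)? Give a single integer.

2

Write exponents as rows Θ,M / cols m,ΔT,X1,X2,X3,X4,X5,X6:
  Θ: [ 0  1  3  2 -3  3 -3  1]
  M: [ 1  0  0  0 -3  2 -1 -1]
Echelon form has 2 nonzero rows (pivots: m,ΔT)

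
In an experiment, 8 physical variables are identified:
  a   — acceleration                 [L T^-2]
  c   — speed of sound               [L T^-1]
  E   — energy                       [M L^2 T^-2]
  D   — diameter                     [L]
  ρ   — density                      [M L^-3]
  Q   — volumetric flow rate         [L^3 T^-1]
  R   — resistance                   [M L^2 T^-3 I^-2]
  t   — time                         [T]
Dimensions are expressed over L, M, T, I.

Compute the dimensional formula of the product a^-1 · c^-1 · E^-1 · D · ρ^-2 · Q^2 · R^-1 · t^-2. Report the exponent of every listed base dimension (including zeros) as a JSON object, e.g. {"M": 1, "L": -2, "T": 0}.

Dimensional matrix (L×M×T×I by a×c×E×D×ρ×Q×R×t):
  L: [ 1  1  2  1 -3  3  2  0]
  M: [ 0  0  1  0  1  0  1  0]
  T: [-2 -1 -2  0  0 -1 -3  1]
  I: [ 0  0  0  0  0  0 -2  0]
  [L]: (-1)·1+(-1)·1+(-1)·2+(1)·1+(-2)·-3+(2)·3+(-1)·2+(-2)·0 = 7
  [M]: (-1)·0+(-1)·0+(-1)·1+(1)·0+(-2)·1+(2)·0+(-1)·1+(-2)·0 = -4
  [T]: (-1)·-2+(-1)·-1+(-1)·-2+(1)·0+(-2)·0+(2)·-1+(-1)·-3+(-2)·1 = 4
  [I]: (-1)·0+(-1)·0+(-1)·0+(1)·0+(-2)·0+(2)·0+(-1)·-2+(-2)·0 = 2
⇒ L^7 M^-4 T^4 I^2

{"L": 7, "M": -4, "T": 4, "I": 2}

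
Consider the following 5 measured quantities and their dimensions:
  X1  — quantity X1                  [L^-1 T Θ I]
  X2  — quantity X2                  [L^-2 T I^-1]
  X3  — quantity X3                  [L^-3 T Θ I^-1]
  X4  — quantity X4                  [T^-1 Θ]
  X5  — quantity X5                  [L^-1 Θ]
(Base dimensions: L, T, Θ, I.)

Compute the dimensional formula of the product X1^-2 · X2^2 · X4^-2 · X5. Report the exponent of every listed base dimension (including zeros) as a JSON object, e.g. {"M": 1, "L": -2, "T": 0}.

Write exponents as rows L,T,Θ,I / cols X1,X2,X3,X4,X5:
  L: [-1 -2 -3  0 -1]
  T: [ 1  1  1 -1  0]
  Θ: [ 1  0  1  1  1]
  I: [ 1 -1 -1  0  0]
  [L]: (-2)·-1+(2)·-2+(-2)·0+(1)·-1 = -3
  [T]: (-2)·1+(2)·1+(-2)·-1+(1)·0 = 2
  [Θ]: (-2)·1+(2)·0+(-2)·1+(1)·1 = -3
  [I]: (-2)·1+(2)·-1+(-2)·0+(1)·0 = -4
⇒ L^-3 T^2 Θ^-3 I^-4

{"L": -3, "T": 2, "Θ": -3, "I": -4}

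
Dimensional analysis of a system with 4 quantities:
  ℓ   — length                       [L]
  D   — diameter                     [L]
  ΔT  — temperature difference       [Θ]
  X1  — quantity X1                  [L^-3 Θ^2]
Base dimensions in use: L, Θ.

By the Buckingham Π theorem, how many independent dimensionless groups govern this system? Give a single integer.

Write exponents as rows L,Θ / cols ℓ,D,ΔT,X1:
  L: [ 1  1  0 -3]
  Θ: [ 0  0  1  2]
Row reduction gives pivot columns ℓ,ΔT; rank = 2
4 vars − rank 2 = 2 Π groups

2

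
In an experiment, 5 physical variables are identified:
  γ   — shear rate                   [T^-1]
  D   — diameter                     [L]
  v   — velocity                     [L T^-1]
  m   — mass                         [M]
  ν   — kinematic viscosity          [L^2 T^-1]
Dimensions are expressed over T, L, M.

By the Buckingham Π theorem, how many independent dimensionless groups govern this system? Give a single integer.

2

Write exponents as rows T,L,M / cols γ,D,v,m,ν:
  T: [-1  0 -1  0 -1]
  L: [ 0  1  1  0  2]
  M: [ 0  0  0  1  0]
Echelon form has 3 nonzero rows (pivots: γ,D,m)
Π count = n − r = 5 − 3 = 2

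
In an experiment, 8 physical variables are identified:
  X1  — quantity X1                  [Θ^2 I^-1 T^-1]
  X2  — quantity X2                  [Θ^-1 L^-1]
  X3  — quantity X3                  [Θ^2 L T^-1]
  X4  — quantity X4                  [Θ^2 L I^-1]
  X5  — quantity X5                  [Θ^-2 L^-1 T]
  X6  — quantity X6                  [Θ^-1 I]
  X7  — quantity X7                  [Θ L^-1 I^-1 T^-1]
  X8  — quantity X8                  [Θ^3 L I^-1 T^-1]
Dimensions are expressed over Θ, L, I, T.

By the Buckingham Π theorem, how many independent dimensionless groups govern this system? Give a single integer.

Exponent matrix [Θ,L,I,T] × [X1,X2,X3,X4,X5,X6,X7,X8]:
  Θ: [ 2 -1  2  2 -2 -1  1  3]
  L: [ 0 -1  1  1 -1  0 -1  1]
  I: [-1  0  0 -1  0  1 -1 -1]
  T: [-1  0 -1  0  1  0 -1 -1]
Echelon form has 3 nonzero rows (pivots: X1,X2,X3)
Π count = n − r = 8 − 3 = 5

5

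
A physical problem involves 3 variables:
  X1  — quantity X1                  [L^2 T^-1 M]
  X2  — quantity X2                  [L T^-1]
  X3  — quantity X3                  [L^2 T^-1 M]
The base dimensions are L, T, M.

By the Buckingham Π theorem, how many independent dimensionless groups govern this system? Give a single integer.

Write exponents as rows L,T,M / cols X1,X2,X3:
  L: [ 2  1  2]
  T: [-1 -1 -1]
  M: [ 1  0  1]
Row reduction gives pivot columns X1,X2; rank = 2
n=3, r=2 ⇒ 1 dimensionless group

1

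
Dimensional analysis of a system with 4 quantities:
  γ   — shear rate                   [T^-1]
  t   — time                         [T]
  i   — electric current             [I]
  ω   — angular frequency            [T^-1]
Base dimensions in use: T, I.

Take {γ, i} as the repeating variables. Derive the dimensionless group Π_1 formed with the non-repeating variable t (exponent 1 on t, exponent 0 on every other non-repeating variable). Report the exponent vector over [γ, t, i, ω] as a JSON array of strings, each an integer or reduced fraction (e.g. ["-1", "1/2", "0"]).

["1", "1", "0", "0"]

Exponent matrix [T,I] × [γ,t,i,ω]:
  T: [-1  1  0 -1]
  I: [ 0  0  1  0]
Row reduction gives pivot columns γ,i; rank = 2
Repeat: γ,i; free: t,ω
RREF:
  r0: [   1   -1    0    1]
  r1: [   0    0    1    0]
Fix exponent of t at 1, ω at 0; solve each RREF row for its pivot's exponent:
  r0: exp(γ) + (-1)·1 = 0 ⇒ exp(γ) = 1
  r1: exp(i) + (0)·1 = 0 ⇒ exp(i) = 0
Π_1 = γ · t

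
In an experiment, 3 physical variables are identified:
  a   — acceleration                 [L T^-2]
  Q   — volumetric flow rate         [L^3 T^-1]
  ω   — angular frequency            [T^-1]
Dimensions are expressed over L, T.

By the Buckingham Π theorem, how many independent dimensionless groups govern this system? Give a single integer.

1

Exponent matrix [L,T] × [a,Q,ω]:
  L: [ 1  3  0]
  T: [-2 -1 -1]
RREF → pivots at {a,Q} ⇒ r = 2
3 vars − rank 2 = 1 Π group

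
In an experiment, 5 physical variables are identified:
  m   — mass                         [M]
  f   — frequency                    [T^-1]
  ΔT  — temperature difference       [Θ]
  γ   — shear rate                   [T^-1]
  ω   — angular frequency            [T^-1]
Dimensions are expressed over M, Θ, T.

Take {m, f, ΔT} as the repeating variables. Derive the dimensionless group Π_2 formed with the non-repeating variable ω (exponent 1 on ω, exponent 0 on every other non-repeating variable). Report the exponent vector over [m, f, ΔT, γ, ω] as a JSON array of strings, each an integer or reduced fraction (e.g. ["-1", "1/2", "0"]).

["0", "-1", "0", "0", "1"]

Write exponents as rows M,Θ,T / cols m,f,ΔT,γ,ω:
  M: [ 1  0  0  0  0]
  Θ: [ 0  0  1  0  0]
  T: [ 0 -1  0 -1 -1]
RREF → pivots at {m,f,ΔT} ⇒ r = 3
Pivot set = {m,f,ΔT}, free = {γ,ω}
RREF:
  r0: [   1    0    0    0    0]
  r1: [   0    1    0    1    1]
  r2: [   0    0    1    0    0]
Fix exponent of ω at 1, γ at 0; solve each RREF row for its pivot's exponent:
  r0: exp(m) + (0)·1 = 0 ⇒ exp(m) = 0
  r1: exp(f) + (1)·1 = 0 ⇒ exp(f) = -1
  r2: exp(ΔT) + (0)·1 = 0 ⇒ exp(ΔT) = 0
Π_2 = f^-1 · ω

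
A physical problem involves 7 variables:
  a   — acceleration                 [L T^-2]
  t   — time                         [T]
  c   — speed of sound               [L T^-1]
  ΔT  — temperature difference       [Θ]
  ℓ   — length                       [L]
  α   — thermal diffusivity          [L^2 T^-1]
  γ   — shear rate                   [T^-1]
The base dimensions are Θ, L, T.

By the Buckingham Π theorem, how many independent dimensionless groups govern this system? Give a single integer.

4

Exponent matrix [Θ,L,T] × [a,t,c,ΔT,ℓ,α,γ]:
  Θ: [ 0  0  0  1  0  0  0]
  L: [ 1  0  1  0  1  2  0]
  T: [-2  1 -1  0  0 -1 -1]
Echelon form has 3 nonzero rows (pivots: a,t,ΔT)
Π count = n − r = 7 − 3 = 4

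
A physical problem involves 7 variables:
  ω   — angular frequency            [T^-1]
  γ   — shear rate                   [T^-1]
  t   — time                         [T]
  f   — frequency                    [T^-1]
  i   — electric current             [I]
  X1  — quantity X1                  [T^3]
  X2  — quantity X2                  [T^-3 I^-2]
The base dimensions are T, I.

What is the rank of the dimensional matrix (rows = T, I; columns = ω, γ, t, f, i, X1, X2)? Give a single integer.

2

Dimensional matrix (T×I by ω×γ×t×f×i×X1×X2):
  T: [-1 -1  1 -1  0  3 -3]
  I: [ 0  0  0  0  1  0 -2]
RREF → pivots at {ω,i} ⇒ r = 2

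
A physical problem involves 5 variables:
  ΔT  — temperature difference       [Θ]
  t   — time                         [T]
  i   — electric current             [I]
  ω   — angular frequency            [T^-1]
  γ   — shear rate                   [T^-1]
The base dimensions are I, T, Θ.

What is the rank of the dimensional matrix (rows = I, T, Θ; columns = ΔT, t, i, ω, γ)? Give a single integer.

3

Write exponents as rows I,T,Θ / cols ΔT,t,i,ω,γ:
  I: [ 0  0  1  0  0]
  T: [ 0  1  0 -1 -1]
  Θ: [ 1  0  0  0  0]
Row reduction gives pivot columns ΔT,t,i; rank = 3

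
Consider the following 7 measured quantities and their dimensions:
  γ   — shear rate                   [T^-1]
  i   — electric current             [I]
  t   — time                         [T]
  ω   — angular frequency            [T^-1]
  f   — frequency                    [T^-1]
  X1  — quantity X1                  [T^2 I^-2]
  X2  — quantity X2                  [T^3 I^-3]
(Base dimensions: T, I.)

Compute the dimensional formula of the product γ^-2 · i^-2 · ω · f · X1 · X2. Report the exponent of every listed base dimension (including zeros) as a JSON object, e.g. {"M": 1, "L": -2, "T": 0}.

Exponent matrix [T,I] × [γ,i,t,ω,f,X1,X2]:
  T: [-1  0  1 -1 -1  2  3]
  I: [ 0  1  0  0  0 -2 -3]
  [T]: (-2)·-1+(-2)·0+(1)·-1+(1)·-1+(1)·2+(1)·3 = 5
  [I]: (-2)·0+(-2)·1+(1)·0+(1)·0+(1)·-2+(1)·-3 = -7
⇒ T^5 I^-7

{"T": 5, "I": -7}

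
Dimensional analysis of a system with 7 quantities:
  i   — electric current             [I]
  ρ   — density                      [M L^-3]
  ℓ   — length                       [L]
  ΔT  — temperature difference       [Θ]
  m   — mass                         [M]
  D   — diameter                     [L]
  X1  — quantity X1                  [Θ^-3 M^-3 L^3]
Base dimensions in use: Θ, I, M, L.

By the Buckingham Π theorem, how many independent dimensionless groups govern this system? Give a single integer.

3

Write exponents as rows Θ,I,M,L / cols i,ρ,ℓ,ΔT,m,D,X1:
  Θ: [ 0  0  0  1  0  0 -3]
  I: [ 1  0  0  0  0  0  0]
  M: [ 0  1  0  0  1  0 -3]
  L: [ 0 -3  1  0  0  1  3]
RREF → pivots at {i,ρ,ℓ,ΔT} ⇒ r = 4
7 vars − rank 4 = 3 Π groups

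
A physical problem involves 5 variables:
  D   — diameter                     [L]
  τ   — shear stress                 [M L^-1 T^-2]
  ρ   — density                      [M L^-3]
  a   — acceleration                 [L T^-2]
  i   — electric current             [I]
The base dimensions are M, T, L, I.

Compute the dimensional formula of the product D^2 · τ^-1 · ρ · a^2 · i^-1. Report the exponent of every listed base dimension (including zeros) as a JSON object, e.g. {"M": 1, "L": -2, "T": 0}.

{"M": 0, "T": -2, "L": 2, "I": -1}

Write exponents as rows M,T,L,I / cols D,τ,ρ,a,i:
  M: [ 0  1  1  0  0]
  T: [ 0 -2  0 -2  0]
  L: [ 1 -1 -3  1  0]
  I: [ 0  0  0  0  1]
  [M]: (2)·0+(-1)·1+(1)·1+(2)·0+(-1)·0 = 0
  [T]: (2)·0+(-1)·-2+(1)·0+(2)·-2+(-1)·0 = -2
  [L]: (2)·1+(-1)·-1+(1)·-3+(2)·1+(-1)·0 = 2
  [I]: (2)·0+(-1)·0+(1)·0+(2)·0+(-1)·1 = -1
⇒ T^-2 L^2 I^-1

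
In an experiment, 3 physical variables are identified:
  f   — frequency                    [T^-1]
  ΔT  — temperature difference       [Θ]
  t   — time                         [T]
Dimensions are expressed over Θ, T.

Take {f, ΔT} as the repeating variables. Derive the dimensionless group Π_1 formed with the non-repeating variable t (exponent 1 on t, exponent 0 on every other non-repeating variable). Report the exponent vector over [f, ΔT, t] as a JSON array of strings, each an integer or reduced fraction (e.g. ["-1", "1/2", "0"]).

["1", "0", "1"]

Exponent matrix [Θ,T] × [f,ΔT,t]:
  Θ: [ 0  1  0]
  T: [-1  0  1]
Echelon form has 2 nonzero rows (pivots: f,ΔT)
Repeat: f,ΔT; free: t
RREF:
  r0: [   1    0   -1]
  r1: [   0    1    0]
Fix exponent of t at 1; solve each RREF row for its pivot's exponent:
  r0: exp(f) + (-1)·1 = 0 ⇒ exp(f) = 1
  r1: exp(ΔT) + (0)·1 = 0 ⇒ exp(ΔT) = 0
Π_1 = f · t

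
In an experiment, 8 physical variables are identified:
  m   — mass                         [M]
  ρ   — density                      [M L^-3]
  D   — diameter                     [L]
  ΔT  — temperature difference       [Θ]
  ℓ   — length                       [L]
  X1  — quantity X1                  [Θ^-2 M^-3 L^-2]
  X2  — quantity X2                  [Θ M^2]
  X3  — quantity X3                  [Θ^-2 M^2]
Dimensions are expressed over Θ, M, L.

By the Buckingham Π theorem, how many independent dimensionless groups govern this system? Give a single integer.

5

Exponent matrix [Θ,M,L] × [m,ρ,D,ΔT,ℓ,X1,X2,X3]:
  Θ: [ 0  0  0  1  0 -2  1 -2]
  M: [ 1  1  0  0  0 -3  2  2]
  L: [ 0 -3  1  0  1 -2  0  0]
RREF → pivots at {m,ρ,ΔT} ⇒ r = 3
n=8, r=3 ⇒ 5 dimensionless groups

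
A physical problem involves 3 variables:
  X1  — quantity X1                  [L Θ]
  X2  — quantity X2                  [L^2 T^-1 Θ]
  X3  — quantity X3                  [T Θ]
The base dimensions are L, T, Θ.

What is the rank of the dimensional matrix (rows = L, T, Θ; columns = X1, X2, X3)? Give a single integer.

Dimensional matrix (L×T×Θ by X1×X2×X3):
  L: [ 1  2  0]
  T: [ 0 -1  1]
  Θ: [ 1  1  1]
RREF → pivots at {X1,X2} ⇒ r = 2

2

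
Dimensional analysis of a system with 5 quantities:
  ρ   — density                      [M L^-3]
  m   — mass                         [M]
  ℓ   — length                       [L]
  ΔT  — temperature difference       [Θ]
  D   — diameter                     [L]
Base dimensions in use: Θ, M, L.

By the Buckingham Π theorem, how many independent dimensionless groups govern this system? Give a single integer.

2

Write exponents as rows Θ,M,L / cols ρ,m,ℓ,ΔT,D:
  Θ: [ 0  0  0  1  0]
  M: [ 1  1  0  0  0]
  L: [-3  0  1  0  1]
Row reduction gives pivot columns ρ,m,ΔT; rank = 3
Π count = n − r = 5 − 3 = 2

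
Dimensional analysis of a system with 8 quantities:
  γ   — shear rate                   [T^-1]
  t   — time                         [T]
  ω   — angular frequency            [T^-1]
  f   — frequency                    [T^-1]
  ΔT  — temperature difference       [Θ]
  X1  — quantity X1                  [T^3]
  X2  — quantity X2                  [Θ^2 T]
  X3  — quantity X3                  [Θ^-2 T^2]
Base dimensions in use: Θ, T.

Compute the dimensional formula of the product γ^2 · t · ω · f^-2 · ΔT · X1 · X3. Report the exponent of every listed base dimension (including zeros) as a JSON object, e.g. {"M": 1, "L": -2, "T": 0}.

Dimensional matrix (Θ×T by γ×t×ω×f×ΔT×X1×X2×X3):
  Θ: [ 0  0  0  0  1  0  2 -2]
  T: [-1  1 -1 -1  0  3  1  2]
  [Θ]: (2)·0+(1)·0+(1)·0+(-2)·0+(1)·1+(1)·0+(1)·-2 = -1
  [T]: (2)·-1+(1)·1+(1)·-1+(-2)·-1+(1)·0+(1)·3+(1)·2 = 5
⇒ Θ^-1 T^5

{"Θ": -1, "T": 5}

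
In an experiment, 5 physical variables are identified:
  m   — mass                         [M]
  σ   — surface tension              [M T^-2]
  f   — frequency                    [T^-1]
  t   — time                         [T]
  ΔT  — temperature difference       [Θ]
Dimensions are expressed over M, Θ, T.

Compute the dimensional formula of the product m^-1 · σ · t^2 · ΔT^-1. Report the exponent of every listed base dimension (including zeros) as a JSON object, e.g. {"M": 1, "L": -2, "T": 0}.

{"M": 0, "Θ": -1, "T": 0}

Write exponents as rows M,Θ,T / cols m,σ,f,t,ΔT:
  M: [ 1  1  0  0  0]
  Θ: [ 0  0  0  0  1]
  T: [ 0 -2 -1  1  0]
  [M]: (-1)·1+(1)·1+(2)·0+(-1)·0 = 0
  [Θ]: (-1)·0+(1)·0+(2)·0+(-1)·1 = -1
  [T]: (-1)·0+(1)·-2+(2)·1+(-1)·0 = 0
⇒ Θ^-1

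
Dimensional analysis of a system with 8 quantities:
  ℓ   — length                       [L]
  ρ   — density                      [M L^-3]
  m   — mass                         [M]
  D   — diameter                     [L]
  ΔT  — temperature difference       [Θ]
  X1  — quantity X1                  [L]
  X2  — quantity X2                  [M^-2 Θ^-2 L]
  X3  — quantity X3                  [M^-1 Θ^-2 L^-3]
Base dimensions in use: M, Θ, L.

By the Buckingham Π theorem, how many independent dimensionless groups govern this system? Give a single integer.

5

Write exponents as rows M,Θ,L / cols ℓ,ρ,m,D,ΔT,X1,X2,X3:
  M: [ 0  1  1  0  0  0 -2 -1]
  Θ: [ 0  0  0  0  1  0 -2 -2]
  L: [ 1 -3  0  1  0  1  1 -3]
RREF → pivots at {ℓ,ρ,ΔT} ⇒ r = 3
8 vars − rank 3 = 5 Π groups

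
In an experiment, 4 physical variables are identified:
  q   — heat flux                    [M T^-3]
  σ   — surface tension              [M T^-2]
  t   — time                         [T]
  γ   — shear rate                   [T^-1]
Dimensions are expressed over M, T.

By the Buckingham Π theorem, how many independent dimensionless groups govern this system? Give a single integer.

2

Write exponents as rows M,T / cols q,σ,t,γ:
  M: [ 1  1  0  0]
  T: [-3 -2  1 -1]
Row reduction gives pivot columns q,σ; rank = 2
Π count = n − r = 4 − 2 = 2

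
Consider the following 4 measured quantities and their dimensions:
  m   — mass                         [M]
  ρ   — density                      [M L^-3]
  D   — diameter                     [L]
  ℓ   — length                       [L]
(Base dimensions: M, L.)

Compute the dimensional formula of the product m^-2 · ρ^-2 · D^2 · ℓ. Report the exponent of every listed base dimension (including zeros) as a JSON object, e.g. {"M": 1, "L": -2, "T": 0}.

{"M": -4, "L": 9}

Exponent matrix [M,L] × [m,ρ,D,ℓ]:
  M: [ 1  1  0  0]
  L: [ 0 -3  1  1]
  [M]: (-2)·1+(-2)·1+(2)·0+(1)·0 = -4
  [L]: (-2)·0+(-2)·-3+(2)·1+(1)·1 = 9
⇒ M^-4 L^9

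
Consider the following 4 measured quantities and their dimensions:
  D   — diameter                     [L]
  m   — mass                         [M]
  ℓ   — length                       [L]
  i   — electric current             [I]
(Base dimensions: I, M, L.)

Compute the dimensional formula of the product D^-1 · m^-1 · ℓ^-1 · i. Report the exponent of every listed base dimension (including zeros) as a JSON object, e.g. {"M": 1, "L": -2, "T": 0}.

Exponent matrix [I,M,L] × [D,m,ℓ,i]:
  I: [ 0  0  0  1]
  M: [ 0  1  0  0]
  L: [ 1  0  1  0]
  [I]: (-1)·0+(-1)·0+(-1)·0+(1)·1 = 1
  [M]: (-1)·0+(-1)·1+(-1)·0+(1)·0 = -1
  [L]: (-1)·1+(-1)·0+(-1)·1+(1)·0 = -2
⇒ I M^-1 L^-2

{"I": 1, "M": -1, "L": -2}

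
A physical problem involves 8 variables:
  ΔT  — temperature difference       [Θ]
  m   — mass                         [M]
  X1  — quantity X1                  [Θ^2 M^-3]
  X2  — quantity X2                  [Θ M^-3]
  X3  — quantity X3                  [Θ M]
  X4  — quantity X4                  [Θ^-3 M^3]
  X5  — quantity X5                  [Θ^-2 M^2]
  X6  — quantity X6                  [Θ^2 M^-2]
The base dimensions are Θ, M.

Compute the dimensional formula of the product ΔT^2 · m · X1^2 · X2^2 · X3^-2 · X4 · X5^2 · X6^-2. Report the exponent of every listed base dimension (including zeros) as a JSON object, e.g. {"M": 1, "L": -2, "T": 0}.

{"Θ": -5, "M": -2}

Exponent matrix [Θ,M] × [ΔT,m,X1,X2,X3,X4,X5,X6]:
  Θ: [ 1  0  2  1  1 -3 -2  2]
  M: [ 0  1 -3 -3  1  3  2 -2]
  [Θ]: (2)·1+(1)·0+(2)·2+(2)·1+(-2)·1+(1)·-3+(2)·-2+(-2)·2 = -5
  [M]: (2)·0+(1)·1+(2)·-3+(2)·-3+(-2)·1+(1)·3+(2)·2+(-2)·-2 = -2
⇒ Θ^-5 M^-2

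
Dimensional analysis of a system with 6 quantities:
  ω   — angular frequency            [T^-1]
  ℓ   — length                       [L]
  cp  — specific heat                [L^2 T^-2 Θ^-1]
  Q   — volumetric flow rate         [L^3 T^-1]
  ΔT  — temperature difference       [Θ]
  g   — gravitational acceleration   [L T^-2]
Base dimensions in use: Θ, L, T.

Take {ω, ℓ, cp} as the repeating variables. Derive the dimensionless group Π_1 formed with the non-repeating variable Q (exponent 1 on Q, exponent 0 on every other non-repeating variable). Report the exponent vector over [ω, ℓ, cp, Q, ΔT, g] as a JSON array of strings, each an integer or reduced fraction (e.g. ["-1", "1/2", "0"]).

["-1", "-3", "0", "1", "0", "0"]

Dimensional matrix (Θ×L×T by ω×ℓ×cp×Q×ΔT×g):
  Θ: [ 0  0 -1  0  1  0]
  L: [ 0  1  2  3  0  1]
  T: [-1  0 -2 -1  0 -2]
RREF → pivots at {ω,ℓ,cp} ⇒ r = 3
Pivot set = {ω,ℓ,cp}, free = {Q,ΔT,g}
RREF:
  r0: [   1    0    0    1    2    2]
  r1: [   0    1    0    3    2    1]
  r2: [   0    0    1    0   -1    0]
Fix exponent of Q at 1, ΔT at 0, g at 0; solve each RREF row for its pivot's exponent:
  r0: exp(ω) + (1)·1 = 0 ⇒ exp(ω) = -1
  r1: exp(ℓ) + (3)·1 = 0 ⇒ exp(ℓ) = -3
  r2: exp(cp) + (0)·1 = 0 ⇒ exp(cp) = 0
Π_1 = ω^-1 · ℓ^-3 · Q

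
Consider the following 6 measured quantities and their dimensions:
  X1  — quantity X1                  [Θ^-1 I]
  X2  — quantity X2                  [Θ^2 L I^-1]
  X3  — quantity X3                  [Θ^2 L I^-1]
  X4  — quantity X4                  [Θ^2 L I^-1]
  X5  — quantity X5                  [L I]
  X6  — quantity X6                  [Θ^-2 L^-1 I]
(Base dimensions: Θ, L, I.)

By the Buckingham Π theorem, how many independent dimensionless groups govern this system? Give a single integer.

Write exponents as rows Θ,L,I / cols X1,X2,X3,X4,X5,X6:
  Θ: [-1  2  2  2  0 -2]
  L: [ 0  1  1  1  1 -1]
  I: [ 1 -1 -1 -1  1  1]
Echelon form has 2 nonzero rows (pivots: X1,X2)
n=6, r=2 ⇒ 4 dimensionless groups

4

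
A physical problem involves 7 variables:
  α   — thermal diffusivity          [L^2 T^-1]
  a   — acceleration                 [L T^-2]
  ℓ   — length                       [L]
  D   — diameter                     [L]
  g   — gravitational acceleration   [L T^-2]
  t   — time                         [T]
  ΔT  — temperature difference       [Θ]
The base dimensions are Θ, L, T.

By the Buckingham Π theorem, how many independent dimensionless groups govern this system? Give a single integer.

Exponent matrix [Θ,L,T] × [α,a,ℓ,D,g,t,ΔT]:
  Θ: [ 0  0  0  0  0  0  1]
  L: [ 2  1  1  1  1  0  0]
  T: [-1 -2  0  0 -2  1  0]
Row reduction gives pivot columns α,a,ΔT; rank = 3
Π count = n − r = 7 − 3 = 4

4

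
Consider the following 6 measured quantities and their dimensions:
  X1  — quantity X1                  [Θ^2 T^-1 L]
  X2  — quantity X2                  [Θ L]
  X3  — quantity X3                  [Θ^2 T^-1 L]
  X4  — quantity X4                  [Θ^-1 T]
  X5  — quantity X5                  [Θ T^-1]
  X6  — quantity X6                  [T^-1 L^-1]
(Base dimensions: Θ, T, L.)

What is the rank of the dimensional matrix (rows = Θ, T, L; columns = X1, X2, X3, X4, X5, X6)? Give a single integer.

Write exponents as rows Θ,T,L / cols X1,X2,X3,X4,X5,X6:
  Θ: [ 2  1  2 -1  1  0]
  T: [-1  0 -1  1 -1 -1]
  L: [ 1  1  1  0  0 -1]
Row reduction gives pivot columns X1,X2; rank = 2

2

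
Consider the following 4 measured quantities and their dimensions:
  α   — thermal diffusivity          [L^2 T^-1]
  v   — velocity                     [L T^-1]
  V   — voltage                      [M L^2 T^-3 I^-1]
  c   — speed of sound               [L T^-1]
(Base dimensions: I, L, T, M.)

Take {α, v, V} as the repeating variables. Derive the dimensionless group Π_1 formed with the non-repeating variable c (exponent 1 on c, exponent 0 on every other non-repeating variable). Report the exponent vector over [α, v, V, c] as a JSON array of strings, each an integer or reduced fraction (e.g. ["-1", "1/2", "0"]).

["0", "-1", "0", "1"]

Dimensional matrix (I×L×T×M by α×v×V×c):
  I: [ 0  0 -1  0]
  L: [ 2  1  2  1]
  T: [-1 -1 -3 -1]
  M: [ 0  0  1  0]
Echelon form has 3 nonzero rows (pivots: α,v,V)
Pivot set = {α,v,V}, free = {c}
RREF:
  r0: [   1    0    0    0]
  r1: [   0    1    0    1]
  r2: [   0    0    1    0]
  r3: [   0    0    0    0]
Fix exponent of c at 1; solve each RREF row for its pivot's exponent:
  r0: exp(α) + (0)·1 = 0 ⇒ exp(α) = 0
  r1: exp(v) + (1)·1 = 0 ⇒ exp(v) = -1
  r2: exp(V) + (0)·1 = 0 ⇒ exp(V) = 0
Π_1 = v^-1 · c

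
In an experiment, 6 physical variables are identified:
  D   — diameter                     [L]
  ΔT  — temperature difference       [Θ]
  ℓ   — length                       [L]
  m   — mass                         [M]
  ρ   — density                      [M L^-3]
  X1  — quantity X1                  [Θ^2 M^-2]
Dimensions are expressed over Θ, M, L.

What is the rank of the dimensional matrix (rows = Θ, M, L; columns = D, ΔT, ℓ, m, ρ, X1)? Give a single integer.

3

Dimensional matrix (Θ×M×L by D×ΔT×ℓ×m×ρ×X1):
  Θ: [ 0  1  0  0  0  2]
  M: [ 0  0  0  1  1 -2]
  L: [ 1  0  1  0 -3  0]
RREF → pivots at {D,ΔT,m} ⇒ r = 3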